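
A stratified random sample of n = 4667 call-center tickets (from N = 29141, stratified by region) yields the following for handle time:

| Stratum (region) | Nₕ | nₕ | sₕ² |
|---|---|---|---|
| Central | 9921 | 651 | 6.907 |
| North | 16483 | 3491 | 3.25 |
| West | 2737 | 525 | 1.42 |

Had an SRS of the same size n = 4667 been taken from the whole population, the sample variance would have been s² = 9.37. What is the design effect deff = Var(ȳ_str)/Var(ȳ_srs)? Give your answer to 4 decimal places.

0.8321

Var(ȳ_str) = Σ Wₕ²(1−fₕ)sₕ²/nₕ with Wₕ = Nₕ/29141:
  Central: (9921/29141)²·(1−651/9921)·6.907/651 = 0.0011490389
  North: (16483/29141)²·(1−3491/16483)·3.25/3491 = 2.3476691 × 10^-4
  West: (2737/29141)²·(1−525/2737)·1.42/525 = 1.9283242 × 10^-5
  → Var(ȳ_str) = 0.0014030891.
Var(ȳ_srs) = (1 − 4667/29141)·9.37/4667 = 0.0016861736.
deff = 0.0014030891 / 0.0016861736 = 0.8321.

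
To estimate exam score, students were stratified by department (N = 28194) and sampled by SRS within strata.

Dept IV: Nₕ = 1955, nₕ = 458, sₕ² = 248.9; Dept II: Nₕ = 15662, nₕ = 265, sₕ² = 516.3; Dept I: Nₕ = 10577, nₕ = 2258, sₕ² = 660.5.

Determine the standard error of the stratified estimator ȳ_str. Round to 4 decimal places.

Var(ȳ_str) = Σₕ Wₕ²(1 − fₕ)sₕ²/nₕ with Wₕ = Nₕ/N, N = 28194.
Dept IV: Wₕ = 0.06934099; term = 0.06934099²·(1 − 0.23427110)·248.9/458 = 0.0020008503.
Dept II: Wₕ = 0.55550826; term = 0.55550826²·(1 − 0.01691993)·516.3/265 = 0.59105268.
Dept I: Wₕ = 0.37515074; term = 0.37515074²·(1 − 0.21348208)·660.5/2258 = 0.032379424.
Sum = 0.62543295.
SE = √(0.62543295) = 0.7908.

0.7908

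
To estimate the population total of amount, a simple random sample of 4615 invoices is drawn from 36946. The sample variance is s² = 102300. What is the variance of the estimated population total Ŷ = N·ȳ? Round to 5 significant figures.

2.6478 × 10^10

Var(Ŷ) = N²·Var(ȳ) = N²·(1 − n/N)·s²/n.
f = 4615/36946 = 0.12491203; Var(ȳ) = 0.87508797·102300/4615 = 19.397941.
Var(Ŷ) = 36946² · 19.397941 = 2.6478324 × 10^10.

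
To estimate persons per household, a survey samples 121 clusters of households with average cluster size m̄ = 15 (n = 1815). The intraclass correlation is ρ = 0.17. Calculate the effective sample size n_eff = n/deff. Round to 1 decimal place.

deff = 1 + (15 − 1)·0.17 = 1 + 2.38 = 3.38.
n_eff = 1815 / 3.38 = 537.0.

537.0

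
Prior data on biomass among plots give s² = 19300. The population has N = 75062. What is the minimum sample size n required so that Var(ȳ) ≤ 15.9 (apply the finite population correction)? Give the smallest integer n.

Without fpc, n₀ = s²/D = 19300/15.9 = 1213.8365.
With fpc, (1 − n/N)·s²/n ≤ D requires n ≥ n₀/(1 + n₀/N) = 1213.8365/(1 + 1213.8365/75062) = 1194.5198.
Rounding up, n = 1195.

1195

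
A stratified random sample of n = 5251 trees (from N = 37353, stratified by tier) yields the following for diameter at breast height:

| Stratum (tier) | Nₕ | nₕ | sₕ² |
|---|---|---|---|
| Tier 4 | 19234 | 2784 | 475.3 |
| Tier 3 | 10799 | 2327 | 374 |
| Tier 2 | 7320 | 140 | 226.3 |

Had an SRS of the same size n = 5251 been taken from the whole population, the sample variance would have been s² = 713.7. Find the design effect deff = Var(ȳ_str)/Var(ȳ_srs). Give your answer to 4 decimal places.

Var(ȳ_str) = Σ Wₕ²(1−fₕ)sₕ²/nₕ with Wₕ = Nₕ/37353:
  Tier 4: (19234/37353)²·(1−2784/19234)·475.3/2784 = 0.038715344
  Tier 3: (10799/37353)²·(1−2327/10799)·374/2327 = 0.010538862
  Tier 2: (7320/37353)²·(1−140/7320)·226.3/140 = 0.060889312
  → Var(ȳ_str) = 0.11014352.
Var(ȳ_srs) = (1 − 5251/37353)·713.7/5251 = 0.11681007.
deff = 0.11014352 / 0.11681007 = 0.9429.

0.9429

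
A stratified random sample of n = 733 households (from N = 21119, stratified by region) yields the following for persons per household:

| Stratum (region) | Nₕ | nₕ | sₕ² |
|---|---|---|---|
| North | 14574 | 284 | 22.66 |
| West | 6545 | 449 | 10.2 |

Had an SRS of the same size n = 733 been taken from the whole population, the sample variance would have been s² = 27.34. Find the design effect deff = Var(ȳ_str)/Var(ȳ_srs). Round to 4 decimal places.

Var(ȳ_str) = Σ Wₕ²(1−fₕ)sₕ²/nₕ with Wₕ = Nₕ/21119:
  North: (14574/21119)²·(1−284/14574)·22.66/284 = 0.037256826
  West: (6545/21119)²·(1−449/6545)·10.2/449 = 0.002032178
  → Var(ȳ_str) = 0.039289004.
Var(ȳ_srs) = (1 − 733/21119)·27.34/733 = 0.036004203.
deff = 0.039289004 / 0.036004203 = 1.0912.

1.0912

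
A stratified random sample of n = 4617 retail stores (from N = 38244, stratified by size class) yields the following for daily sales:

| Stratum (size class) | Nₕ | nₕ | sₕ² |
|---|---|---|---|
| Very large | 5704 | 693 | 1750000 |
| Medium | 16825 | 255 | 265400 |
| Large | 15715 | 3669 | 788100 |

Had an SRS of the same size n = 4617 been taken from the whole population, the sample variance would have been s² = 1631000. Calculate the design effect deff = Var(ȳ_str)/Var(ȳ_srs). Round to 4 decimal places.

Var(ȳ_str) = Σ Wₕ²(1−fₕ)sₕ²/nₕ with Wₕ = Nₕ/38244:
  Very large: (5704/38244)²·(1−693/5704)·1750000/693 = 49.349427
  Medium: (16825/38244)²·(1−255/16825)·265400/255 = 198.38631
  Large: (15715/38244)²·(1−3669/15715)·788100/3669 = 27.801245
  → Var(ȳ_str) = 275.53698.
Var(ȳ_srs) = (1 − 4617/38244)·1631000/4617 = 310.61248.
deff = 275.53698 / 310.61248 = 0.8871.

0.8871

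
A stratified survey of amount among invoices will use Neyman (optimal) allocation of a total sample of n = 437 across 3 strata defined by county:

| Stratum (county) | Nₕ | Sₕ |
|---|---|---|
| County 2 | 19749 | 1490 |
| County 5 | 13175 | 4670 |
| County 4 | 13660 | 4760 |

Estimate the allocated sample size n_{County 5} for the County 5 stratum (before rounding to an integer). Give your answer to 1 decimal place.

Neyman allocation: nₕ = n·NₕSₕ / Σⱼ NⱼSⱼ.
Σ NⱼSⱼ = 19749·1490 + 13175·4670 + 13660·4760 = 1.5597486 × 10^8.
n_{County 5} = 437·13175·4670 / (1.5597486 × 10^8) = 172.4.

172.4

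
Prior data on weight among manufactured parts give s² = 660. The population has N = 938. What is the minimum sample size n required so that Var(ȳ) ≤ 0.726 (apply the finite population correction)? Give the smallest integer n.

Without fpc, n₀ = s²/D = 660/0.726 = 909.0909.
With fpc, (1 − n/N)·s²/n ≤ D requires n ≥ n₀/(1 + n₀/N) = 909.0909/(1 + 909.0909/938) = 461.6596.
Rounding up, n = 462.

462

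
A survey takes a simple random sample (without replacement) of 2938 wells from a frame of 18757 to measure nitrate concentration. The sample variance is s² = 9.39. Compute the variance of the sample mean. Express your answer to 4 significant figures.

0.002695

Under SRS without replacement, Var(ȳ) = (1 − f)·s²/n with f = n/N = 2938/18757 = 0.15663486.
Var(ȳ) = (1 − 0.15663486)·9.39/2938 = 0.84336514·0.0031960517 = 0.0026954386.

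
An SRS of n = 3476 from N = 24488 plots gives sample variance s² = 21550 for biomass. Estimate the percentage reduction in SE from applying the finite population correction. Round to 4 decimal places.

f = n/N = 3476/24488 = 0.14194708.
SE_no-fpc = √(s²/n) = 2.4899106; SE_fpc = √((1−f)s²/n) = 2.3064327.
Ratio = √(1−f) = 0.92631146. Reduction = 100·(1 − 0.92631146) = 7.3689%.

7.3689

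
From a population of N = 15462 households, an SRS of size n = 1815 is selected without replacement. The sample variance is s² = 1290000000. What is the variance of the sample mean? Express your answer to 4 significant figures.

Under SRS without replacement, Var(ȳ) = (1 − f)·s²/n with f = n/N = 1815/15462 = 0.11738456.
Var(ȳ) = (1 − 0.11738456)·1290000000/1815 = 0.88261544·710743.8 = 627313.46.

627300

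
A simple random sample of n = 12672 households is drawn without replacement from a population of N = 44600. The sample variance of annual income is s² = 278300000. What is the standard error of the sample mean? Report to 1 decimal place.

125.4

Under SRS without replacement, Var(ȳ) = (1 − f)·s²/n with f = n/N = 12672/44600 = 0.28412556.
Var(ȳ) = (1 − 0.28412556)·278300000/12672 = 0.71587444·21961.806 = 15721.895.
SE(ȳ) = √(15721.895) = 125.4.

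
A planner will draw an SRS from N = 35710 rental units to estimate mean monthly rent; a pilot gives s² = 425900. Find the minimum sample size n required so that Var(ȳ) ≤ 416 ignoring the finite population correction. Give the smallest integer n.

1024

Without fpc, n₀ = s²/D = 425900/416 = 1023.7981.
Rounding up, n = 1024.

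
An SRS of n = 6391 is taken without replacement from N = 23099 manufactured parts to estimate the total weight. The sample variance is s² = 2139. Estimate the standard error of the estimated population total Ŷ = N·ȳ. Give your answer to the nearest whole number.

11365

Var(Ŷ) = N²·Var(ȳ) = N²·(1 − n/N)·s²/n.
f = 6391/23099 = 0.27667864; Var(ȳ) = 0.72332136·2139/6391 = 0.242088.
Var(Ŷ) = 23099² · 0.242088 = 1.2916939 × 10^8.
SE(Ŷ) = √(1.2916939 × 10^8) = 11365.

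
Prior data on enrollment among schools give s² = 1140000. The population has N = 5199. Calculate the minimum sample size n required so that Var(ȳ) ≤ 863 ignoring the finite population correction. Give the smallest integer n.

Without fpc, n₀ = s²/D = 1140000/863 = 1320.9733.
Rounding up, n = 1321.

1321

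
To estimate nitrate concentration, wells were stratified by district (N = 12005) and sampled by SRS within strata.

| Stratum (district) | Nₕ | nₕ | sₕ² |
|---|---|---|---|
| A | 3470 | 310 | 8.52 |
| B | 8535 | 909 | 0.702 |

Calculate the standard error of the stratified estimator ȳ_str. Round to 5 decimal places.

0.04939

Var(ȳ_str) = Σₕ Wₕ²(1 − fₕ)sₕ²/nₕ with Wₕ = Nₕ/N, N = 12005.
A: Wₕ = 0.28904623; term = 0.28904623²·(1 − 0.08933718)·8.52/310 = 0.0020910775.
B: Wₕ = 0.71095377; term = 0.71095377²·(1 − 0.10650264)·0.702/909 = 3.4877812 × 10^-4.
Sum = 0.0024398556.
SE = √(0.0024398556) = 0.04939.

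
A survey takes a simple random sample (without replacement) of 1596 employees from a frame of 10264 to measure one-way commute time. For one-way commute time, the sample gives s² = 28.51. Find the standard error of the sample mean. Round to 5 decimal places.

0.12282

Under SRS without replacement, Var(ȳ) = (1 − f)·s²/n with f = n/N = 1596/10264 = 0.15549493.
Var(ȳ) = (1 − 0.15549493)·28.51/1596 = 0.84450507·0.017863409 = 0.015085739.
SE(ȳ) = √(0.015085739) = 0.12282.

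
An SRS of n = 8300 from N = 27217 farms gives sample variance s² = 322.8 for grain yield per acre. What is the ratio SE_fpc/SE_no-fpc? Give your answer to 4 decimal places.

0.8337

f = n/N = 8300/27217 = 0.30495646.
SE_no-fpc = √(s²/n) = 0.19720945; SE_fpc = √((1−f)s²/n) = 0.16441208.
Ratio = √(1−f) = 0.83369271.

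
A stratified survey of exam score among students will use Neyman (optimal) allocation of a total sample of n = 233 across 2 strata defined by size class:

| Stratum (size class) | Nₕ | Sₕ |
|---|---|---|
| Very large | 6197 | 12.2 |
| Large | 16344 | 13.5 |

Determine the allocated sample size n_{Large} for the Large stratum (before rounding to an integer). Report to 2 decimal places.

173.54

Neyman allocation: nₕ = n·NₕSₕ / Σⱼ NⱼSⱼ.
Σ NⱼSⱼ = 6197·12.2 + 16344·13.5 = 296247.4.
n_{Large} = 233·16344·13.5 / 296247.4 = 173.54.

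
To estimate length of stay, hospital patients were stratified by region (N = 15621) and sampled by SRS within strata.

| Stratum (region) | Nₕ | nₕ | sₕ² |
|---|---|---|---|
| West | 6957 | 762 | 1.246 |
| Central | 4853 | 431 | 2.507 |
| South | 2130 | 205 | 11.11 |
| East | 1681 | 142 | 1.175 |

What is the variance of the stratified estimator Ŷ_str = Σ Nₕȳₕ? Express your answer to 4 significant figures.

438900

Var(Ŷ_str) = Σₕ Nₕ²(1 − fₕ)sₕ²/nₕ.
West: 6957²·(1 − 762/6957)·1.246/762 = 70473.588.
Central: 4853²·(1 − 431/4853)·2.507/431 = 124826.3.
South: 2130²·(1 − 205/2130)·11.11/205 = 222213.55.
East: 1681²·(1 − 142/1681)·1.175/142 = 21407.002.
Sum = 438920.44.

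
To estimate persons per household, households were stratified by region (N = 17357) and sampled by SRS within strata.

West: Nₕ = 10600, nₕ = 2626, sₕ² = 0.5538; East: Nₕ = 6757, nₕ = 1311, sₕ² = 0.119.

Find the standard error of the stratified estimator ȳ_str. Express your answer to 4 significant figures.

0.008382

Var(ȳ_str) = Σₕ Wₕ²(1 − fₕ)sₕ²/nₕ with Wₕ = Nₕ/N, N = 17357.
West: Wₕ = 0.61070461; term = 0.61070461²·(1 − 0.24773585)·0.5538/2626 = 5.916856 × 10^-5.
East: Wₕ = 0.38929539; term = 0.38929539²·(1 − 0.19402102)·0.119/1311 = 1.1087318 × 10^-5.
Sum = 7.0255878 × 10^-5.
SE = √(7.0255878 × 10^-5) = 0.008382.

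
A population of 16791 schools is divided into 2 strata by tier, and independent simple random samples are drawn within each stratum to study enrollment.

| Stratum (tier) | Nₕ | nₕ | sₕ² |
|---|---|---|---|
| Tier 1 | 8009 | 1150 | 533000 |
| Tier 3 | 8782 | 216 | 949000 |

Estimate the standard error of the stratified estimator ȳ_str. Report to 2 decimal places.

35.53

Var(ȳ_str) = Σₕ Wₕ²(1 − fₕ)sₕ²/nₕ with Wₕ = Nₕ/N, N = 16791.
Tier 1: Wₕ = 0.47698172; term = 0.47698172²·(1 − 0.14358846)·533000/1150 = 90.305737.
Tier 3: Wₕ = 0.52301828; term = 0.52301828²·(1 − 0.02459576)·949000/216 = 1172.2786.
Sum = 1262.5843.
SE = √(1262.5843) = 35.53.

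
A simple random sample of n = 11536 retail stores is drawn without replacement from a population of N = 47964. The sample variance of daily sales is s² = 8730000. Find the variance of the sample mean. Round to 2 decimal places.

Under SRS without replacement, Var(ȳ) = (1 − f)·s²/n with f = n/N = 11536/47964 = 0.24051372.
Var(ȳ) = (1 − 0.24051372)·8730000/11536 = 0.75948628·756.76144 = 574.74993.

574.75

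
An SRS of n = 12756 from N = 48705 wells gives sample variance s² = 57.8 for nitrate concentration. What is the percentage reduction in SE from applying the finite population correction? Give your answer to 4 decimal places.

f = n/N = 12756/48705 = 0.26190330.
SE_no-fpc = √(s²/n) = 0.067314196; SE_fpc = √((1−f)s²/n) = 0.057831346.
Ratio = √(1−f) = 0.85912555. Reduction = 100·(1 − 0.85912555) = 14.0874%.

14.0874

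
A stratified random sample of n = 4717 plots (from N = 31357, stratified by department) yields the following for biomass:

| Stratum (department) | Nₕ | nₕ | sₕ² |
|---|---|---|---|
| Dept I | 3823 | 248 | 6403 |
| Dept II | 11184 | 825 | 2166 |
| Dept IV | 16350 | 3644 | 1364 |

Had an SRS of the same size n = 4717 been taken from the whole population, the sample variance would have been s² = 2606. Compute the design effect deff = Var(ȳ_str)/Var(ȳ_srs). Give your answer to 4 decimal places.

1.5922

Var(ȳ_str) = Σ Wₕ²(1−fₕ)sₕ²/nₕ with Wₕ = Nₕ/31357:
  Dept I: (3823/31357)²·(1−248/3823)·6403/248 = 0.35887496
  Dept II: (11184/31357)²·(1−825/11184)·2166/825 = 0.30935026
  Dept IV: (16350/31357)²·(1−3644/16350)·1364/3644 = 0.079084905
  → Var(ȳ_str) = 0.74731013.
Var(ȳ_srs) = (1 − 4717/31357)·2606/4717 = 0.46936235.
deff = 0.74731013 / 0.46936235 = 1.5922.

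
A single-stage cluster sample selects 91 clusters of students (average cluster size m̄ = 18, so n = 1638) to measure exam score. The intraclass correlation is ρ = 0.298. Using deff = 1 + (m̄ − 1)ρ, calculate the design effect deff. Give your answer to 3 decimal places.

deff = 1 + (18 − 1)·0.298 = 1 + 5.066 = 6.066.

6.066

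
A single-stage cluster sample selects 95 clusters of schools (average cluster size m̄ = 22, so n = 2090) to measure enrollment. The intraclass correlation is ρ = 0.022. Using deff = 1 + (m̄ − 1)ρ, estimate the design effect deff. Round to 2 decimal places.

1.46

deff = 1 + (22 − 1)·0.022 = 1 + 0.462 = 1.462.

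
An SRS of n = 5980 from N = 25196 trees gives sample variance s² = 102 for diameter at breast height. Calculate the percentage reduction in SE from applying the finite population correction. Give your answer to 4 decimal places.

f = n/N = 5980/25196 = 0.23733926.
SE_no-fpc = √(s²/n) = 0.1306019; SE_fpc = √((1−f)s²/n) = 0.11405523.
Ratio = √(1−f) = 0.87330449. Reduction = 100·(1 − 0.87330449) = 12.6696%.

12.6696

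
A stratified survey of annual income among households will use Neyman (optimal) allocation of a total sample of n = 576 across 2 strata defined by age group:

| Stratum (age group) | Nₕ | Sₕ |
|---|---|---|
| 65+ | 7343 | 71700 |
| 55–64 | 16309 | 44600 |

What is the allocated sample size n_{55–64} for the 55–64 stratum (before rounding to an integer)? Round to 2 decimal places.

334.14

Neyman allocation: nₕ = n·NₕSₕ / Σⱼ NⱼSⱼ.
Σ NⱼSⱼ = 7343·71700 + 16309·44600 = 1.2538745 × 10^9.
n_{55–64} = 576·16309·44600 / (1.2538745 × 10^9) = 334.14.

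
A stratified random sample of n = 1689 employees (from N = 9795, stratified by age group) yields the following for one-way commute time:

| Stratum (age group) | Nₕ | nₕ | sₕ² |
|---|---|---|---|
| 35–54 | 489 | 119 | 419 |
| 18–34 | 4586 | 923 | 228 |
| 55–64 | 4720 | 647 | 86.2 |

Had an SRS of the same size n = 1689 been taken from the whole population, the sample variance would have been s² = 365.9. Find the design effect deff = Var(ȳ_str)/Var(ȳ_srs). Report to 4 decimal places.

Var(ȳ_str) = Σ Wₕ²(1−fₕ)sₕ²/nₕ with Wₕ = Nₕ/9795:
  35–54: (489/9795)²·(1−119/489)·419/119 = 0.0066400105
  18–34: (4586/9795)²·(1−923/4586)·228/923 = 0.043250908
  55–64: (4720/9795)²·(1−647/4720)·86.2/647 = 0.026696266
  → Var(ȳ_str) = 0.076587185.
Var(ȳ_srs) = (1 − 1689/9795)·365.9/1689 = 0.17928127.
deff = 0.076587185 / 0.17928127 = 0.4272.

0.4272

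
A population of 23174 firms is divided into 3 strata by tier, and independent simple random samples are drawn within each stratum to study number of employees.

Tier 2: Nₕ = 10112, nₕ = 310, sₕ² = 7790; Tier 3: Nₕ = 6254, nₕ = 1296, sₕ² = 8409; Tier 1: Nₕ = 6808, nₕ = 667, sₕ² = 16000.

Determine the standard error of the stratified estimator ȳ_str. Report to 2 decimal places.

2.62

Var(ȳ_str) = Σₕ Wₕ²(1 − fₕ)sₕ²/nₕ with Wₕ = Nₕ/N, N = 23174.
Tier 2: Wₕ = 0.43635108; term = 0.43635108²·(1 − 0.03065665)·7790/310 = 4.6379442.
Tier 3: Wₕ = 0.26987141; term = 0.26987141²·(1 − 0.20722737)·8409/1296 = 0.3746293.
Tier 1: Wₕ = 0.29377751; term = 0.29377751²·(1 − 0.09797297)·16000/667 = 1.8674578.
Sum = 6.8800313.
SE = √(6.8800313) = 2.62.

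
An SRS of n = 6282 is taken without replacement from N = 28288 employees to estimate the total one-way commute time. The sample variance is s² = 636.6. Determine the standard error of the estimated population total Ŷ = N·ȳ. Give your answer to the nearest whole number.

7942

Var(Ŷ) = N²·Var(ȳ) = N²·(1 − n/N)·s²/n.
f = 6282/28288 = 0.22207296; Var(ȳ) = 0.77792704·636.6/6282 = 0.078832912.
Var(Ŷ) = 28288² · 0.078832912 = 6.3082959 × 10^7.
SE(Ŷ) = √(6.3082959 × 10^7) = 7942.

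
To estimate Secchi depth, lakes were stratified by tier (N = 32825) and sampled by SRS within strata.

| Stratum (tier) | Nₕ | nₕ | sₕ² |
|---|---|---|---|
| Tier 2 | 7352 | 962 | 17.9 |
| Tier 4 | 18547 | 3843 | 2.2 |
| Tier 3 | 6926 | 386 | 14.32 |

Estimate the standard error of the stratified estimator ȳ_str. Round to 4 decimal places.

0.0502

Var(ȳ_str) = Σₕ Wₕ²(1 − fₕ)sₕ²/nₕ with Wₕ = Nₕ/N, N = 32825.
Tier 2: Wₕ = 0.22397563; term = 0.22397563²·(1 − 0.13084875)·17.9/962 = 8.1128761 × 10^-4.
Tier 4: Wₕ = 0.56502666; term = 0.56502666²·(1 − 0.20720332)·2.2/3843 = 1.4489453 × 10^-4.
Tier 3: Wₕ = 0.21099772; term = 0.21099772²·(1 − 0.05573202)·14.32/386 = 0.0015595758.
Sum = 0.0025157579.
SE = √(0.0025157579) = 0.0502.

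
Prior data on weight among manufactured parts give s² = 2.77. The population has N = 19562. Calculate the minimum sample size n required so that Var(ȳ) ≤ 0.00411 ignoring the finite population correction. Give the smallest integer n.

Without fpc, n₀ = s²/D = 2.77/0.00411 = 673.9659.
Rounding up, n = 674.

674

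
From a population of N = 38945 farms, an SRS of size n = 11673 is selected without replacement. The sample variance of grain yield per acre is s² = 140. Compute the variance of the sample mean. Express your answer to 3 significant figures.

0.00840

Under SRS without replacement, Var(ȳ) = (1 − f)·s²/n with f = n/N = 11673/38945 = 0.29973039.
Var(ȳ) = (1 − 0.29973039)·140/11673 = 0.70026961·0.011993489 = 0.0083986761.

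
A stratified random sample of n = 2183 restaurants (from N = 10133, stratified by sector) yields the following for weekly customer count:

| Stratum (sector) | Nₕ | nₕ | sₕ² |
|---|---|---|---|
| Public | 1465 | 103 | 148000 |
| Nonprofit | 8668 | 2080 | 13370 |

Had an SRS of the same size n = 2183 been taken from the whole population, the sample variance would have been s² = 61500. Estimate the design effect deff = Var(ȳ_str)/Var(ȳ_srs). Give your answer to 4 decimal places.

Var(ȳ_str) = Σ Wₕ²(1−fₕ)sₕ²/nₕ with Wₕ = Nₕ/10133:
  Public: (1465/10133)²·(1−103/1465)·148000/103 = 27.923068
  Nonprofit: (8668/10133)²·(1−2080/8668)·13370/2080 = 3.5749048
  → Var(ȳ_str) = 31.497973.
Var(ȳ_srs) = (1 − 2183/10133)·61500/2183 = 22.102961.
deff = 31.497973 / 22.102961 = 1.4251.

1.4251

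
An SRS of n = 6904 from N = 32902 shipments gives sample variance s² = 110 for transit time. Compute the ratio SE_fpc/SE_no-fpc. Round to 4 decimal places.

0.8889

f = n/N = 6904/32902 = 0.20983527.
SE_no-fpc = √(s²/n) = 0.12622517; SE_fpc = √((1−f)s²/n) = 0.11220308.
Ratio = √(1−f) = 0.88891211.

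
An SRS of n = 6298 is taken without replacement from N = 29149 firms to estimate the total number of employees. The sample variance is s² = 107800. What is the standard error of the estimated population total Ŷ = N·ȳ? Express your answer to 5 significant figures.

Var(Ŷ) = N²·Var(ȳ) = N²·(1 − n/N)·s²/n.
f = 6298/29149 = 0.21606230; Var(ȳ) = 0.78393770·107800/6298 = 13.418305.
Var(Ŷ) = 29149² · 13.418305 = 1.1401053 × 10^10.
SE(Ŷ) = √(1.1401053 × 10^10) = 106780.

106780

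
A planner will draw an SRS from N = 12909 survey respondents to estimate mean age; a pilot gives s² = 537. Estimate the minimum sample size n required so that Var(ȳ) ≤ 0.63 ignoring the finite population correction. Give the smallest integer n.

Without fpc, n₀ = s²/D = 537/0.63 = 852.3810.
Rounding up, n = 853.

853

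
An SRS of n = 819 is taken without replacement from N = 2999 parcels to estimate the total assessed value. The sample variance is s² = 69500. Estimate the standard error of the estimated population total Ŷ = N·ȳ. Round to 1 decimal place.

23554.1

Var(Ŷ) = N²·Var(ȳ) = N²·(1 − n/N)·s²/n.
f = 819/2999 = 0.27309103; Var(ȳ) = 0.72690897·69500/819 = 61.685193.
Var(Ŷ) = 2999² · 61.685193 = 5.5479669 × 10^8.
SE(Ŷ) = √(5.5479669 × 10^8) = 23554.1.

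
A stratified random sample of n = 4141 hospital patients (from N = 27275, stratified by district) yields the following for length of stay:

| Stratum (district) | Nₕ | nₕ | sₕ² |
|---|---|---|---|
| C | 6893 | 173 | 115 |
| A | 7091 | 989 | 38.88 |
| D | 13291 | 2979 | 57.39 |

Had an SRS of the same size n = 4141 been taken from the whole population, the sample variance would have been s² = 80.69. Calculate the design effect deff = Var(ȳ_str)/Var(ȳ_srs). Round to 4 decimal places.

Var(ȳ_str) = Σ Wₕ²(1−fₕ)sₕ²/nₕ with Wₕ = Nₕ/27275:
  C: (6893/27275)²·(1−173/6893)·115/173 = 0.041390414
  A: (7091/27275)²·(1−989/7091)·38.88/989 = 0.002286547
  D: (13291/27275)²·(1−2979/13291)·57.39/2979 = 0.0035492514
  → Var(ȳ_str) = 0.047226212.
Var(ȳ_srs) = (1 − 4141/27275)·80.69/4141 = 0.016527245.
deff = 0.047226212 / 0.016527245 = 2.8575.

2.8575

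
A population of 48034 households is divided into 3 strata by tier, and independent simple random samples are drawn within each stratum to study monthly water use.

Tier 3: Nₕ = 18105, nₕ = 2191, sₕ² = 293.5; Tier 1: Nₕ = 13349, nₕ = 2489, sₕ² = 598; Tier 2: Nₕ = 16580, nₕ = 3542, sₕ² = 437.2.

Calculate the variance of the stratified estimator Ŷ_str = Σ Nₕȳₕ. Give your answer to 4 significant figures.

1.001 × 10^8

Var(Ŷ_str) = Σₕ Nₕ²(1 − fₕ)sₕ²/nₕ.
Tier 3: 18105²·(1 − 2191/18105)·293.5/2191 = 3.8596117 × 10^7.
Tier 1: 13349²·(1 − 2489/13349)·598/2489 = 3.483011 × 10^7.
Tier 2: 16580²·(1 − 3542/16580)·437.2/3542 = 2.6682536 × 10^7.
Sum = 1.0010876 × 10^8.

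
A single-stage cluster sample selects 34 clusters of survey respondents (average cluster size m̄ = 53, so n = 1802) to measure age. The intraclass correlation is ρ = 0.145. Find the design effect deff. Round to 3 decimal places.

8.540

deff = 1 + (53 − 1)·0.145 = 1 + 7.54 = 8.54.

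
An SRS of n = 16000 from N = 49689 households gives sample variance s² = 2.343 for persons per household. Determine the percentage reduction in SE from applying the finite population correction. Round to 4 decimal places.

17.6594

f = n/N = 16000/49689 = 0.32200286.
SE_no-fpc = √(s²/n) = 0.012101136; SE_fpc = √((1−f)s²/n) = 0.0099641461.
Ratio = √(1−f) = 0.82340582. Reduction = 100·(1 − 0.82340582) = 17.6594%.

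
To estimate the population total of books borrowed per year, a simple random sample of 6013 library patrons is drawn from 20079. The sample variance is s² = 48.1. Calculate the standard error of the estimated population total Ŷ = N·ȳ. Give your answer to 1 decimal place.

1503.1

Var(Ŷ) = N²·Var(ȳ) = N²·(1 − n/N)·s²/n.
f = 6013/20079 = 0.29946710; Var(ȳ) = 0.70053290·48.1/6013 = 0.0056037971.
Var(Ŷ) = 20079² · 0.0056037971 = 2.2592618 × 10^6.
SE(Ŷ) = √(2.2592618 × 10^6) = 1503.1.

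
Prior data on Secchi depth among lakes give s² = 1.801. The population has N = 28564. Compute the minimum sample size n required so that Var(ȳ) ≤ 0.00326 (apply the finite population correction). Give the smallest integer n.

542

Without fpc, n₀ = s²/D = 1.801/0.00326 = 552.4540.
With fpc, (1 − n/N)·s²/n ≤ D requires n ≥ n₀/(1 + n₀/N) = 552.4540/(1 + 552.4540/28564) = 541.9718.
Rounding up, n = 542.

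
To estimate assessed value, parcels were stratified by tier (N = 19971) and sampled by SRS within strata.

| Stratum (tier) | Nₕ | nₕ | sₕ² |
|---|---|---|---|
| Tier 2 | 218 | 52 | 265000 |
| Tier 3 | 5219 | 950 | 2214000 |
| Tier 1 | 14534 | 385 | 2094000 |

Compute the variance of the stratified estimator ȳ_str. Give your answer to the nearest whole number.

2935

Var(ȳ_str) = Σₕ Wₕ²(1 − fₕ)sₕ²/nₕ with Wₕ = Nₕ/N, N = 19971.
Tier 2: Wₕ = 0.01091583; term = 0.01091583²·(1 − 0.23853211)·265000/52 = 0.46238899.
Tier 3: Wₕ = 0.26132893; term = 0.26132893²·(1 − 0.18202721)·2214000/950 = 130.18707.
Tier 1: Wₕ = 0.72775525; term = 0.72775525²·(1 − 0.02648961)·2094000/385 = 2804.3178.
Sum = 2934.9673.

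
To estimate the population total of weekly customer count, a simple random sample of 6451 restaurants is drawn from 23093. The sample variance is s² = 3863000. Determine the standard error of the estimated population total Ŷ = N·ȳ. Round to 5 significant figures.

Var(Ŷ) = N²·Var(ȳ) = N²·(1 − n/N)·s²/n.
f = 6451/23093 = 0.27934872; Var(ȳ) = 0.72065128·3863000/6451 = 431.54176.
Var(Ŷ) = 23093² · 431.54176 = 2.3013546 × 10^11.
SE(Ŷ) = √(2.3013546 × 10^11) = 479720.

479720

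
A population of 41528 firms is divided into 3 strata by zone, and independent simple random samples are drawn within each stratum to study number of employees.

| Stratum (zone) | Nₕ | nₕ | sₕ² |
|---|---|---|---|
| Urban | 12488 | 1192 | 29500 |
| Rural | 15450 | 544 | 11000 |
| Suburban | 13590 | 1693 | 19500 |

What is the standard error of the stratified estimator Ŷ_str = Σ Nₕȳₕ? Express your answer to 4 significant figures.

100100

Var(Ŷ_str) = Σₕ Nₕ²(1 − fₕ)sₕ²/nₕ.
Urban: 12488²·(1 − 1192/12488)·29500/1192 = 3.4911084 × 10^9.
Rural: 15450²·(1 − 544/15450)·11000/544 = 4.656755 × 10^9.
Suburban: 13590²·(1 − 1693/13590)·19500/1693 = 1.8622354 × 10^9.
Sum = 1.0010099 × 10^10.
SE = √(1.0010099 × 10^10) = 100100.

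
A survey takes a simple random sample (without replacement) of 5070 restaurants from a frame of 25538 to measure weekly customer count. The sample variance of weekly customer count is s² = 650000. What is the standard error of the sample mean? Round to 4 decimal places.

10.1367

Under SRS without replacement, Var(ȳ) = (1 − f)·s²/n with f = n/N = 5070/25538 = 0.19852768.
Var(ȳ) = (1 − 0.19852768)·650000/5070 = 0.80147232·128.20513 = 102.75286.
SE(ȳ) = √(102.75286) = 10.1367.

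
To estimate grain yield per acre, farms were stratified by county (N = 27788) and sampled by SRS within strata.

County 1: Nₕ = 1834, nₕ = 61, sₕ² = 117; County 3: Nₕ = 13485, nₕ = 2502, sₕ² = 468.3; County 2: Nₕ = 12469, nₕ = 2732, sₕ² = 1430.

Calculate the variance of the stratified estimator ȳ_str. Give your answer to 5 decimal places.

Var(ȳ_str) = Σₕ Wₕ²(1 − fₕ)sₕ²/nₕ with Wₕ = Nₕ/N, N = 27788.
County 1: Wₕ = 0.06599971; term = 0.06599971²·(1 − 0.03326063)·117/61 = 0.0080769894.
County 3: Wₕ = 0.48528142; term = 0.48528142²·(1 − 0.18553949)·468.3/2502 = 0.03589998.
County 2: Wₕ = 0.44871887; term = 0.44871887²·(1 − 0.21910338)·1430/2732 = 0.082299568.
Sum = 0.12627654.

0.12628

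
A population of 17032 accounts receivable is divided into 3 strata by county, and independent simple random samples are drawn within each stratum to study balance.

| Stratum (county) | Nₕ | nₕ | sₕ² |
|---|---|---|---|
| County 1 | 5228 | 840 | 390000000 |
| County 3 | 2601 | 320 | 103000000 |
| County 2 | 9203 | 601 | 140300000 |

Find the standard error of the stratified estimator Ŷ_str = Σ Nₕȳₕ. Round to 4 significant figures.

Var(Ŷ_str) = Σₕ Nₕ²(1 − fₕ)sₕ²/nₕ.
County 1: 5228²·(1 − 840/5228)·390000000/840 = 1.065093 × 10^13.
County 3: 2601²·(1 − 320/2601)·103000000/320 = 1.9096461 × 10^12.
County 2: 9203²·(1 − 601/9203)·140300000/601 = 1.8480429 × 10^13.
Sum = 3.1041005 × 10^13.
SE = √(3.1041005 × 10^13) = 5.571 × 10^6.

5.571 × 10^6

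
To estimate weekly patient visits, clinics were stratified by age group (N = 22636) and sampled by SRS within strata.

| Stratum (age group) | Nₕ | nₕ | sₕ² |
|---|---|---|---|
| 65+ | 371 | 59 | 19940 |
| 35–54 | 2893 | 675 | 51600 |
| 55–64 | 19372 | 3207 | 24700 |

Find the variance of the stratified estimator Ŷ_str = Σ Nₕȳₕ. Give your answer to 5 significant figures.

2.9415 × 10^9

Var(Ŷ_str) = Σₕ Nₕ²(1 − fₕ)sₕ²/nₕ.
65+: 371²·(1 − 59/371)·19940/59 = 3.9120252 × 10^7.
35–54: 2893²·(1 − 675/2893)·51600/675 = 4.9051908 × 10^8.
55–64: 19372²·(1 − 3207/19372)·24700/3207 = 2.4118382 × 10^9.
Sum = 2.9414775 × 10^9.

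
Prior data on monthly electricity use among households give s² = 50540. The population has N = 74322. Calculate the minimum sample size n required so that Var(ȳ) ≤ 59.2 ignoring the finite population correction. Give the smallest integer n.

Without fpc, n₀ = s²/D = 50540/59.2 = 853.7162.
Rounding up, n = 854.

854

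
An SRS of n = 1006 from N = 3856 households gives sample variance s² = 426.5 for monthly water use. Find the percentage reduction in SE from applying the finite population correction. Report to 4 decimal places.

f = n/N = 1006/3856 = 0.26089212.
SE_no-fpc = √(s²/n) = 0.65111924; SE_fpc = √((1−f)s²/n) = 0.55977622.
Ratio = √(1−f) = 0.85971384. Reduction = 100·(1 − 0.85971384) = 14.0286%.

14.0286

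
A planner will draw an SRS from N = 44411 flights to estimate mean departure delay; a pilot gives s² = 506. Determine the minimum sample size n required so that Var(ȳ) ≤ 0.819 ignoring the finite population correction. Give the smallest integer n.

Without fpc, n₀ = s²/D = 506/0.819 = 617.8266.
Rounding up, n = 618.

618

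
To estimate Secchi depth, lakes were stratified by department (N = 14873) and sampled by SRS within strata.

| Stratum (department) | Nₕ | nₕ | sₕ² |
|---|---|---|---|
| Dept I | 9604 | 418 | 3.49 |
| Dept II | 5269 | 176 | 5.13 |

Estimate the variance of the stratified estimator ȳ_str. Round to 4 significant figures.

0.006866

Var(ȳ_str) = Σₕ Wₕ²(1 − fₕ)sₕ²/nₕ with Wₕ = Nₕ/N, N = 14873.
Dept I: Wₕ = 0.64573388; term = 0.64573388²·(1 − 0.04352353)·3.49/418 = 0.0033298953.
Dept II: Wₕ = 0.35426612; term = 0.35426612²·(1 − 0.03340292)·5.13/176 = 0.0035359769.
Sum = 0.0068658722.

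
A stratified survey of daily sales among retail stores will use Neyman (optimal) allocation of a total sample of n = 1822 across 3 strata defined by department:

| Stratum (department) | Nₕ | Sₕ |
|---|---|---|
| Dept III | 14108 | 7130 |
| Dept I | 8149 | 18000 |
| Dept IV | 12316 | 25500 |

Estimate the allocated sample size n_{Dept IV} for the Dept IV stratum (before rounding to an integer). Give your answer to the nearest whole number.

1019

Neyman allocation: nₕ = n·NₕSₕ / Σⱼ NⱼSⱼ.
Σ NⱼSⱼ = 14108·7130 + 8149·18000 + 12316·25500 = 5.6133004 × 10^8.
n_{Dept IV} = 1822·12316·25500 / (5.6133004 × 10^8) = 1019.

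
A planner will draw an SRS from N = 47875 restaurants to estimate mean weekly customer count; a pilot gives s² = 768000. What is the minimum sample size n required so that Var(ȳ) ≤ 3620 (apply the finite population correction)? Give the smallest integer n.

Without fpc, n₀ = s²/D = 768000/3620 = 212.1547.
With fpc, (1 − n/N)·s²/n ≤ D requires n ≥ n₀/(1 + n₀/N) = 212.1547/(1 + 212.1547/47875) = 211.2187.
Rounding up, n = 212.

212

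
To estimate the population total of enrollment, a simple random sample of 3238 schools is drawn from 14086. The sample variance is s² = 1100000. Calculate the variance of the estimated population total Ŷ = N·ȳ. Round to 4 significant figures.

Var(Ŷ) = N²·Var(ȳ) = N²·(1 − n/N)·s²/n.
f = 3238/14086 = 0.22987363; Var(ȳ) = 0.77012637·1100000/3238 = 261.62415.
Var(Ŷ) = 14086² · 261.62415 = 5.1910259 × 10^10.

5.191 × 10^10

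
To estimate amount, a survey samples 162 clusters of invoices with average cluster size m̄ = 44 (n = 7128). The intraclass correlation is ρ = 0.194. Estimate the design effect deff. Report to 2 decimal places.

9.34

deff = 1 + (44 − 1)·0.194 = 1 + 8.342 = 9.342.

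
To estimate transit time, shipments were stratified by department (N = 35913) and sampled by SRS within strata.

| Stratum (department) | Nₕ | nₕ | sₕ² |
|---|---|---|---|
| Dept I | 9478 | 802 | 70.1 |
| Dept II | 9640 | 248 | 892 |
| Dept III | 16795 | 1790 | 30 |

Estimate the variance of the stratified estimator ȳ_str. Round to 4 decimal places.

0.2613

Var(ȳ_str) = Σₕ Wₕ²(1 − fₕ)sₕ²/nₕ with Wₕ = Nₕ/N, N = 35913.
Dept I: Wₕ = 0.26391557; term = 0.26391557²·(1 − 0.08461701)·70.1/802 = 0.0055728394.
Dept II: Wₕ = 0.26842648; term = 0.26842648²·(1 − 0.02572614)·892/248 = 0.25249043.
Dept III: Wₕ = 0.46765795; term = 0.46765795²·(1 − 0.10657934)·30/1790 = 0.0032747704.
Sum = 0.26133804.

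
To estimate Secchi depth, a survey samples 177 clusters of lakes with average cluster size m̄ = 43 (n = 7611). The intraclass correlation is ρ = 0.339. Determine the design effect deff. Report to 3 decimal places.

deff = 1 + (43 − 1)·0.339 = 1 + 14.238 = 15.238.

15.238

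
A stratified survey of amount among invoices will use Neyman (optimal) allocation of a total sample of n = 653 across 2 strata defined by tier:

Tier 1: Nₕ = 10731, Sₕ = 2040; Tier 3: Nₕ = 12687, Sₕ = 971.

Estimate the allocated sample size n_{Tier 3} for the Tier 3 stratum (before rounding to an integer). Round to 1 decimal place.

235.1

Neyman allocation: nₕ = n·NₕSₕ / Σⱼ NⱼSⱼ.
Σ NⱼSⱼ = 10731·2040 + 12687·971 = 3.4210317 × 10^7.
n_{Tier 3} = 653·12687·971 / (3.4210317 × 10^7) = 235.1.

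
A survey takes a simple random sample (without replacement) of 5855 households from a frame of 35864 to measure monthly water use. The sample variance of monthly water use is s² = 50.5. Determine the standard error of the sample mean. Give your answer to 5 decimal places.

0.08495

Under SRS without replacement, Var(ȳ) = (1 − f)·s²/n with f = n/N = 5855/35864 = 0.16325563.
Var(ȳ) = (1 − 0.16325563)·50.5/5855 = 0.83674437·0.0086251067 = 0.0072170095.
SE(ȳ) = √(0.0072170095) = 0.08495.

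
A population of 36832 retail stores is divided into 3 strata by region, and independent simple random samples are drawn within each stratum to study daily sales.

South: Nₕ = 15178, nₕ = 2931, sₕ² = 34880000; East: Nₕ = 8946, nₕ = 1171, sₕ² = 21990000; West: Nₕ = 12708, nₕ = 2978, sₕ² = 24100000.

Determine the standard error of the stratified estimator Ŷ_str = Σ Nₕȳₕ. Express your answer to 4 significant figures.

2.126 × 10^6

Var(Ŷ_str) = Σₕ Nₕ²(1 − fₕ)sₕ²/nₕ.
South: 15178²·(1 − 2931/15178)·34880000/2931 = 2.2121009 × 10^12.
East: 8946²·(1 − 1171/8946)·21990000/1171 = 1.3061637 × 10^12.
West: 12708²·(1 − 2978/12708)·24100000/2978 = 1.0006505 × 10^12.
Sum = 4.5189151 × 10^12.
SE = √(4.5189151 × 10^12) = 2.126 × 10^6.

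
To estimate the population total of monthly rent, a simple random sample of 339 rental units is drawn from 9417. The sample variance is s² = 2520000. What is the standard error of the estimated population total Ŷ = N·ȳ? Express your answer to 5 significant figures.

797170

Var(Ŷ) = N²·Var(ȳ) = N²·(1 − n/N)·s²/n.
f = 339/9417 = 0.03599873; Var(ȳ) = 0.96400127·2520000/339 = 7166.0272.
Var(Ŷ) = 9417² · 7166.0272 = 6.354825 × 10^11.
SE(Ŷ) = √(6.354825 × 10^11) = 797170.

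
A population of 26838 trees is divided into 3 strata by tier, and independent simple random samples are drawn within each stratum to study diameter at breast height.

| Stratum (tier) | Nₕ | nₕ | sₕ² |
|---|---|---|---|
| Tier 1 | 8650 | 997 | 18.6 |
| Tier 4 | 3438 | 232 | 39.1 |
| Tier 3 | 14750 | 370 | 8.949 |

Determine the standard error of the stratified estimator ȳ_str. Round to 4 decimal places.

0.1068

Var(ȳ_str) = Σₕ Wₕ²(1 − fₕ)sₕ²/nₕ with Wₕ = Nₕ/N, N = 26838.
Tier 1: Wₕ = 0.32230420; term = 0.32230420²·(1 − 0.11526012)·18.6/997 = 0.0017146098.
Tier 4: Wₕ = 0.12810195; term = 0.12810195²·(1 − 0.06748109)·39.1/232 = 0.0025790387.
Tier 3: Wₕ = 0.54959386; term = 0.54959386²·(1 − 0.02508475)·8.949/370 = 0.0071223513.
Sum = 0.011416.
SE = √(0.011416) = 0.1068.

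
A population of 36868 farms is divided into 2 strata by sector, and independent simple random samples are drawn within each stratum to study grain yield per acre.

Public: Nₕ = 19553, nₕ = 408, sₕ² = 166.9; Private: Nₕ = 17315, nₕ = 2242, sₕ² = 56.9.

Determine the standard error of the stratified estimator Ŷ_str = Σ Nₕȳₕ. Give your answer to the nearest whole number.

12639

Var(Ŷ_str) = Σₕ Nₕ²(1 − fₕ)sₕ²/nₕ.
Public: 19553²·(1 − 408/19553)·166.9/408 = 1.5313164 × 10^8.
Private: 17315²·(1 − 2242/17315)·56.9/2242 = 6.6236725 × 10^6.
Sum = 1.5975531 × 10^8.
SE = √(1.5975531 × 10^8) = 12639.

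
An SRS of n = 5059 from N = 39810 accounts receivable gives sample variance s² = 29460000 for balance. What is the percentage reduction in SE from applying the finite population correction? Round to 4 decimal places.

f = n/N = 5059/39810 = 0.12707862.
SE_no-fpc = √(s²/n) = 76.310453; SE_fpc = √((1−f)s²/n) = 71.297056.
Ratio = √(1−f) = 0.93430262. Reduction = 100·(1 − 0.93430262) = 6.5697%.

6.5697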